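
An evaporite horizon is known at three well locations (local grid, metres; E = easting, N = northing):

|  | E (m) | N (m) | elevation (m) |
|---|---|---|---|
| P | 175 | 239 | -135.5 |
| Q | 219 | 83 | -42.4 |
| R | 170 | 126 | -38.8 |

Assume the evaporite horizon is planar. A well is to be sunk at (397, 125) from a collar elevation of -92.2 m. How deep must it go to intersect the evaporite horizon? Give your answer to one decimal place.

125.9 m

Two edge vectors: P→Q = (44, -156, 93.1), P→R = (-5, -113, 96.7).
Normal n = (P→Q) × (P→R) = (-4564.9, -4720.3, -5752).
So ∂z/∂E = −n_x/n_z = −0.79362 and ∂z/∂N = −n_y/n_z = −0.82064.
Intercept c from P: -135.5 + 138.88 + 196.13 = 199.52.
At (397, 125): z_contact = −315.07 − 102.58 + 199.52 = -218.13 m.
Depth below ground = -92.2 − (-218.13) = 125.9 m.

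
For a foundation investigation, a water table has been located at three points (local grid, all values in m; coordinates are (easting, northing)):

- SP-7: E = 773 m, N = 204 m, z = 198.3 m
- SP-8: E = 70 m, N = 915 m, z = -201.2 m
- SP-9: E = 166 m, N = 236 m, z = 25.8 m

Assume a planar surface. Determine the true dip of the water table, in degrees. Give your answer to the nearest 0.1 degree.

21.8°

Two edge vectors: SP-7→SP-8 = (-703, 711, -399.5), SP-7→SP-9 = (-607, 32, -172.5).
Normal n = (SP-7→SP-8) × (SP-7→SP-9) = (-109863.5, 121229, 409081).
So ∂z/∂E = −n_x/n_z = 0.26856 and ∂z/∂N = −n_y/n_z = −0.29634.
Gradient magnitude |∇z| = √(a² + b²) = √(0.07213 + 0.08782) = 0.39993.
True dip = arctan(0.39993) = 21.8°, dipping toward NW (azimuth ≈ 318°).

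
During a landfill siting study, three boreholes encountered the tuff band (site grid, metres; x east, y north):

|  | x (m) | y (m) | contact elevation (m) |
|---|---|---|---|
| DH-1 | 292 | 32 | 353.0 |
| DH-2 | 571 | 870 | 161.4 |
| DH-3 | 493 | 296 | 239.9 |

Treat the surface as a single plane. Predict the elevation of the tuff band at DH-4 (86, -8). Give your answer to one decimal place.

Two edge vectors: DH-1→DH-2 = (279, 838, -191.6), DH-1→DH-3 = (201, 264, -113.1).
Normal n = (DH-1→DH-2) × (DH-1→DH-3) = (-44195.4, -6956.7, -94782).
So ∂z/∂x = −n_x/n_z = −0.46628 and ∂z/∂y = −n_y/n_z = −0.07340.
Intercept c from DH-1: 353 + 136.16 + 2.35 = 491.50.
At (86, -8): z = −40.1 + 0.6 + 491.50 = 452.0 m.

452.0 m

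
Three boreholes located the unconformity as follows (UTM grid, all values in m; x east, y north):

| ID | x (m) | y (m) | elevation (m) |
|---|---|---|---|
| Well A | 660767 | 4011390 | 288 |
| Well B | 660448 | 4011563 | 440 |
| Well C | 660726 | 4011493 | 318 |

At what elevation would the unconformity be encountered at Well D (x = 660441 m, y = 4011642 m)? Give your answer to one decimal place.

453.1 m

Let the plane be z = a·x + b·y + c.
Well B−Well A: −319a + 173b = 152;  Well C−Well A: −41a + 103b = 30.
Solving gives a = −0.406225741, b = 0.129560627.
Then c = 288 − a·660767 − b·4011390 = −251009.64.
At (660441, 4011642): z = −268288.1 + 519750.9 − 251009.64 = 453.1 m.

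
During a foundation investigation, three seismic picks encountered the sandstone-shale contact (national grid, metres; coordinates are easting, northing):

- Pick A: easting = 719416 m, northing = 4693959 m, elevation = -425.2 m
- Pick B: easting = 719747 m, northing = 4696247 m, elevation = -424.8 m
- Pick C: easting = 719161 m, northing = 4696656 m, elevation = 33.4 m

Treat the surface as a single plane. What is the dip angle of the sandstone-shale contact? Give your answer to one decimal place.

Let the plane be z = a·easting + b·northing + c.
Pick B−Pick A: 331a + 2288b = 0.4;  Pick C−Pick A: −255a + 2697b = 458.6.
Solving gives a = −0.71009, b = 0.10290.
Gradient magnitude |∇z| = √(a² + b²) = √(0.50423 + 0.01059) = 0.71751.
True dip = arctan(0.71751) = 35.7°, dipping toward E (azimuth ≈ 098°).

35.7°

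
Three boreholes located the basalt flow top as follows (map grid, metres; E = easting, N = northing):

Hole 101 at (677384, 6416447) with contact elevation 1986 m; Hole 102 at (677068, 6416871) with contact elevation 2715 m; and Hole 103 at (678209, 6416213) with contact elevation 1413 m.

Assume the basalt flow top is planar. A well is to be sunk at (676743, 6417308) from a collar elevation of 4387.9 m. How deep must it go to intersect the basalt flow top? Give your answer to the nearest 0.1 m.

921.7 m

Two edge vectors: Hole 101→Hole 102 = (-316, 424, 729), Hole 101→Hole 103 = (825, -234, -573).
Normal n = (Hole 101→Hole 102) × (Hole 101→Hole 103) = (-72366, 420357, -275856).
So ∂z/∂E = −n_x/n_z = −0.262332521 and ∂z/∂N = −n_y/n_z = 1.523827649.
Intercept c from Hole 101: 1986 + 177699.85 − 9777559.35 = −9597873.50.
At (676743, 6417308): z_contact = −177531.70 + 9778871.36 − 9597873.50 = 3466.17 m.
Depth below ground = 4387.9 − 3466.17 = 921.7 m.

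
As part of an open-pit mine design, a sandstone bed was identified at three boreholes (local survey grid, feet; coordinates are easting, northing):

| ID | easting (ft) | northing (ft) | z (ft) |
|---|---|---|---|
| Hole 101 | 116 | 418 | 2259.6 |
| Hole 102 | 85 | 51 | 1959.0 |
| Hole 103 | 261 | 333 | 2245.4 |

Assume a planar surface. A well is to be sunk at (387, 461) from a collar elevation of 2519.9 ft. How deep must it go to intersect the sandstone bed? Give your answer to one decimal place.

127.7 ft

Two edge vectors: Hole 101→Hole 102 = (-31, -367, -300.6), Hole 101→Hole 103 = (145, -85, -14.2).
Normal n = (Hole 101→Hole 102) × (Hole 101→Hole 103) = (-20339.6, -44027.2, 55850).
So ∂z/∂easting = −n_x/n_z = 0.36418 and ∂z/∂northing = −n_y/n_z = 0.78831.
Intercept c from Hole 101: 2259.6 − 42.25 − 329.51 = 1887.84.
At (387, 461): z_contact = 140.94 + 363.41 + 1887.84 = 2392.19 ft.
Depth below ground = 2519.9 − 2392.19 = 127.7 ft.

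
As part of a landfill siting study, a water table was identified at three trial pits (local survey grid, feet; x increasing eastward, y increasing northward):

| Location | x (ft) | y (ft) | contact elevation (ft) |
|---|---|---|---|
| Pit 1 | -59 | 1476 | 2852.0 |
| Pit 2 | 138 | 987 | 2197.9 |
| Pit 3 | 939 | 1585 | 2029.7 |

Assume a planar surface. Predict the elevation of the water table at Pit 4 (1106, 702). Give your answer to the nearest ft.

1024 ft

Let the plane be z = a·x + b·y + c.
Pit 2−Pit 1: 197a − 489b = −654.1;  Pit 3−Pit 1: 998a + 109b = −822.3.
Solving gives a = −0.92916, b = 0.96330.
Then c = 2852 − a·-59 − b·1476 = 1375.34.
At (1106, 702): z = −1027.6 + 676.2 + 1375.34 = 1023.9 ft.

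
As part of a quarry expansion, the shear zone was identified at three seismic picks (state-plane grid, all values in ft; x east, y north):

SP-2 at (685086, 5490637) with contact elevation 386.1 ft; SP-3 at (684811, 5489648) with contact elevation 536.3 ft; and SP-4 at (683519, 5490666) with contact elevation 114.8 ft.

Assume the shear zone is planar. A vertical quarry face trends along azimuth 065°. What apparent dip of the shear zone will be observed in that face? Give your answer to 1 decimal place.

Two edge vectors: SP-2→SP-3 = (-275, -989, 150.2), SP-2→SP-4 = (-1567, 29, -271.3).
Normal n = (SP-2→SP-3) × (SP-2→SP-4) = (263959.9, -309970.9, -1557738).
So ∂z/∂x = −n_x/n_z = 0.16945 and ∂z/∂y = −n_y/n_z = −0.19899.
Unit vector along 065° is (sin 65°, cos 65°) = (0.9063, 0.4226).
Slope in that direction = a·(0.9063) + b·(0.4226) = 0.06948.
Apparent dip = arctan|0.06948| = 4.0° (true dip is 14.6°, so apparent ≤ true as expected).

4.0°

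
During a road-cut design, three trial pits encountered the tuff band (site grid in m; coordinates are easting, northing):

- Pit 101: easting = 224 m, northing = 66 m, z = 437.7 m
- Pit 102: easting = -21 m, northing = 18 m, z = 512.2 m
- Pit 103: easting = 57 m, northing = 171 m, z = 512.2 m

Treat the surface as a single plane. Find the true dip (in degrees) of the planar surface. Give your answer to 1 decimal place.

20.8°

Two edge vectors: Pit 101→Pit 102 = (-245, -48, 74.5), Pit 101→Pit 103 = (-167, 105, 74.5).
Normal n = (Pit 101→Pit 102) × (Pit 101→Pit 103) = (-11398.5, 5811, -33741).
So ∂z/∂easting = −n_x/n_z = −0.33782 and ∂z/∂northing = −n_y/n_z = 0.17222.
Gradient magnitude |∇z| = √(a² + b²) = √(0.11412 + 0.02966) = 0.37919.
True dip = arctan(0.37919) = 20.8°, dipping toward ESE (azimuth ≈ 117°).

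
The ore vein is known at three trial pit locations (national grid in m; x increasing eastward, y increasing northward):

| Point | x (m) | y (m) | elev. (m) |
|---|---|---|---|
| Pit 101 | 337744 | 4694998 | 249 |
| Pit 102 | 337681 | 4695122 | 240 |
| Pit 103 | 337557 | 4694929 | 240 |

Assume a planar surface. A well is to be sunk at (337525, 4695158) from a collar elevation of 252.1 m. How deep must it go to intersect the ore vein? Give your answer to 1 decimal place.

23.4 m

Two edge vectors: Pit 101→Pit 102 = (-63, 124, -9), Pit 101→Pit 103 = (-187, -69, -9).
Normal n = (Pit 101→Pit 102) × (Pit 101→Pit 103) = (-1737, 1116, 27535).
So ∂z/∂x = −n_x/n_z = 0.063083348 and ∂z/∂y = −n_y/n_z = −0.040530234.
Intercept c from Pit 101: 249 − 21306.02 + 190289.37 = 169232.35.
At (337525, 4695158): z_contact = 21292.21 − 190295.85 + 169232.35 = 228.70 m.
Depth below ground = 252.1 − 228.70 = 23.4 m.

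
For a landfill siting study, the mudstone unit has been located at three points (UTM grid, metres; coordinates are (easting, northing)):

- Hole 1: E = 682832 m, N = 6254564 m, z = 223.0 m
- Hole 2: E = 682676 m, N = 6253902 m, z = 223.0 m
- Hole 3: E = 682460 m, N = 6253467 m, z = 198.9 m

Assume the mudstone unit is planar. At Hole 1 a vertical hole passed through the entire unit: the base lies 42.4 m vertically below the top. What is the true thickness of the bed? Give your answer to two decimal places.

41.43 m

Two edge vectors: Hole 1→Hole 2 = (-156, -662, 0), Hole 1→Hole 3 = (-372, -1097, -24.1).
Normal n = (Hole 1→Hole 2) × (Hole 1→Hole 3) = (15954.2, -3759.6, -75132).
So ∂z/∂E = −n_x/n_z = 0.21235 and ∂z/∂N = −n_y/n_z = −0.05004.
|∇z| = √(a²+b²) = 0.21817, so dip δ = arctan(0.21817) = 12.31°.
True thickness = vertical thickness × cos δ = 42.4 × cos 12.31° = 41.43 m.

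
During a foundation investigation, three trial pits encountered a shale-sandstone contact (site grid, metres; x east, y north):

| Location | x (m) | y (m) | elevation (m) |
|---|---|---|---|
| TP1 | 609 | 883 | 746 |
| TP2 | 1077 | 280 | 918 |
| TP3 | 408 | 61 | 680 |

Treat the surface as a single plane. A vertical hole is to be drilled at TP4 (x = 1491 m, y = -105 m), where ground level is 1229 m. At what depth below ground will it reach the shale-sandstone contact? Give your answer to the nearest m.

160 m

Two edge vectors: TP1→TP2 = (468, -603, 172), TP1→TP3 = (-201, -822, -66).
Normal n = (TP1→TP2) × (TP1→TP3) = (181182, -3684, -505899).
So ∂z/∂x = −n_x/n_z = 0.35814 and ∂z/∂y = −n_y/n_z = −0.00728.
Intercept c from TP1: 746 − 218.11 + 6.43 = 534.32.
At (1491, -105): z_contact = 534.0 + 0.8 + 534.32 = 1069.1 m.
Depth below ground = 1229 − 1069.1 = 160 m.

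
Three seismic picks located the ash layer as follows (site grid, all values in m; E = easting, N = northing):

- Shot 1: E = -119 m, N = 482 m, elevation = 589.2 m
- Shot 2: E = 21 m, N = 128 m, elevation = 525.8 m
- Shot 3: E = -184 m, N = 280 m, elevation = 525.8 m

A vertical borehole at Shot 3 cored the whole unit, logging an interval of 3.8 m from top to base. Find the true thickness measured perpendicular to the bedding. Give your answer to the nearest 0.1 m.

3.6 m

Two edge vectors: Shot 1→Shot 2 = (140, -354, -63.4), Shot 1→Shot 3 = (-65, -202, -63.4).
Normal n = (Shot 1→Shot 2) × (Shot 1→Shot 3) = (9636.8, 12997, -51290).
So ∂z/∂E = −n_x/n_z = 0.18789 and ∂z/∂N = −n_y/n_z = 0.25340.
|∇z| = √(a²+b²) = 0.31546, so dip δ = arctan(0.31546) = 17.51°.
True thickness = vertical thickness × cos δ = 3.8 × cos 17.51° = 3.6 m.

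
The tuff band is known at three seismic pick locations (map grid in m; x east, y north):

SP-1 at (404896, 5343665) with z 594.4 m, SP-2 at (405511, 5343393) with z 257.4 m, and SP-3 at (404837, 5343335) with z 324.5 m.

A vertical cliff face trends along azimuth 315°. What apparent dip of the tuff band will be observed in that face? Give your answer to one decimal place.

Let the plane be z = a·x + b·y + c.
SP-2−SP-1: 615a − 272b = −337;  SP-3−SP-1: −59a − 330b = −269.9.
Solving gives a = −0.17259, b = 0.84874.
Unit vector along 315° is (sin 315°, cos 315°) = (-0.7071, 0.7071).
Slope in that direction = a·(-0.7071) + b·(0.7071) = 0.72219.
Apparent dip = arctan|0.72219| = 35.8° (true dip is 40.9°, so apparent ≤ true as expected).

35.8°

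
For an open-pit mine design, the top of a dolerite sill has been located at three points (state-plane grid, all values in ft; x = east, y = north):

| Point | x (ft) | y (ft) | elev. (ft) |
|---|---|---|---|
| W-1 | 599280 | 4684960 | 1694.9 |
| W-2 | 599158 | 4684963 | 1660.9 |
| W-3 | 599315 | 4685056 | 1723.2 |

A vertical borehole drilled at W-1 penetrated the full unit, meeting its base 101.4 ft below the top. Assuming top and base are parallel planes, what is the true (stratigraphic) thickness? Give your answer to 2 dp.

Two edge vectors: W-1→W-2 = (-122, 3, -34), W-1→W-3 = (35, 96, 28.3).
Normal n = (W-1→W-2) × (W-1→W-3) = (3348.9, 2262.6, -11817).
So ∂z/∂x = −n_x/n_z = 0.28340 and ∂z/∂y = −n_y/n_z = 0.19147.
|∇z| = √(a²+b²) = 0.34202, so dip δ = arctan(0.34202) = 18.88°.
True thickness = vertical thickness × cos δ = 101.4 × cos 18.88° = 95.94 ft.

95.94 ft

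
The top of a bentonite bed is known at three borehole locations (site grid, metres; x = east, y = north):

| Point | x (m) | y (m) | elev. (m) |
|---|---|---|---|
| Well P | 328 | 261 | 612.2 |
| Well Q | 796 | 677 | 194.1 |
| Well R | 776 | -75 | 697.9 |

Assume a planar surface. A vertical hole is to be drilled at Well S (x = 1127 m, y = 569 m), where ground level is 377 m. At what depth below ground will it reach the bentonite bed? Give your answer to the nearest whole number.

Let the plane be z = a·x + b·y + c.
Well Q−Well P: 468a + 416b = −418.1;  Well R−Well P: 448a − 336b = 85.7.
Solving gives a = −0.30508, b = −0.66183.
Then c = 612.2 − a·328 − b·261 = 885.00.
At (1127, 569): z_contact = −343.8 − 376.6 + 885.00 = 164.6 m.
Depth below ground = 377 − 164.6 = 212 m.

212 m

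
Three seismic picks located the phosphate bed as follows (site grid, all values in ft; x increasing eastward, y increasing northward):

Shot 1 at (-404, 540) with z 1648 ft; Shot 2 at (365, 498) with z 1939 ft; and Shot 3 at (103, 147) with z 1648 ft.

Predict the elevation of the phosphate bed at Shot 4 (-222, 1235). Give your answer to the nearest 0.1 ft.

2087.1 ft

Two edge vectors: Shot 1→Shot 2 = (769, -42, 291), Shot 1→Shot 3 = (507, -393, 0).
Normal n = (Shot 1→Shot 2) × (Shot 1→Shot 3) = (114363, 147537, -280923).
So ∂z/∂x = −n_x/n_z = 0.407097 and ∂z/∂y = −n_y/n_z = 0.525187.
Intercept c from Shot 1: 1648 + 164.47 − 283.60 = 1528.87.
At (-222, 1235): z = −90.4 + 648.6 + 1528.87 = 2087.1 ft.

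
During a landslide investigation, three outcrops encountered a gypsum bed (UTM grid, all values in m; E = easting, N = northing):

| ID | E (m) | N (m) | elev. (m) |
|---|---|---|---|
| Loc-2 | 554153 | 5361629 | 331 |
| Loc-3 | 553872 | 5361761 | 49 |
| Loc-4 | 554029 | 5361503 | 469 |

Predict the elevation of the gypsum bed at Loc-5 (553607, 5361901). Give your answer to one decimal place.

Two edge vectors: Loc-2→Loc-3 = (-281, 132, -282), Loc-2→Loc-4 = (-124, -126, 138).
Normal n = (Loc-2→Loc-3) × (Loc-2→Loc-4) = (-17316, 73746, 51774).
So ∂z/∂E = −n_x/n_z = 0.334453587 and ∂z/∂N = −n_y/n_z = −1.424382895.
Intercept c from Loc-2: 331 − 185338.46 + 7637012.64 = 7452005.18.
At (553607, 5361901): z = 185155.8 − 7637400.1 + 7452005.18 = -239.0 m.

-239.0 m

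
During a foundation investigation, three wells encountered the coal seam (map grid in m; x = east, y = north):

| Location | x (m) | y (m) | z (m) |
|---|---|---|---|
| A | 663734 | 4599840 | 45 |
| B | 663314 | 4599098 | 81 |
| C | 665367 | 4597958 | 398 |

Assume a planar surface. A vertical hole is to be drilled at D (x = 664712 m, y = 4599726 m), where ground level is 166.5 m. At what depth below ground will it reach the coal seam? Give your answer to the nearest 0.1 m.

Two edge vectors: A→B = (-420, -742, 36), A→C = (1633, -1882, 353).
Normal n = (A→B) × (A→C) = (-194174, 207048, 2002126).
So ∂z/∂x = −n_x/n_z = 0.096983906 and ∂z/∂y = −n_y/n_z = −0.103414071.
Intercept c from A: 45 − 64371.52 + 475688.18 = 411361.66.
At (664712, 4599726): z_contact = 64466.37 − 475676.39 + 411361.66 = 151.64 m.
Depth below ground = 166.5 − 151.64 = 14.9 m.

14.9 m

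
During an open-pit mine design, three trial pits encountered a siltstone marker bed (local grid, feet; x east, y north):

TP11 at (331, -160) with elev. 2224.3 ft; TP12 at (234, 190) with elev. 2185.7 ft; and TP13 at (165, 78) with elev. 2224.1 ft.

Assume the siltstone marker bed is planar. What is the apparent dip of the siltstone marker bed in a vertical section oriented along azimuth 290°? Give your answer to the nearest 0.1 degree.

Let the plane be z = a·x + b·y + c.
TP12−TP11: −97a + 350b = −38.6;  TP13−TP11: −166a + 238b = −0.2.
Solving gives a = −0.26038, b = −0.18245.
Unit vector along 290° is (sin 290°, cos 290°) = (-0.9397, 0.3420).
Slope in that direction = a·(-0.9397) + b·(0.3420) = 0.18227.
Apparent dip = arctan|0.18227| = 10.3° (true dip is 17.6°, so apparent ≤ true as expected).

10.3°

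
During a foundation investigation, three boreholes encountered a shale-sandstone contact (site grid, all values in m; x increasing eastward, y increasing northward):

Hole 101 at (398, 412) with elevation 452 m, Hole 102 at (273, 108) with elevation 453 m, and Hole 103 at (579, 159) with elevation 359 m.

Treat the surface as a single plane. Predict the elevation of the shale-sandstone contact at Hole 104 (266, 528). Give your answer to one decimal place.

510.8 m

Two edge vectors: Hole 101→Hole 102 = (-125, -304, 1), Hole 101→Hole 103 = (181, -253, -93).
Normal n = (Hole 101→Hole 102) × (Hole 101→Hole 103) = (28525, -11444, 86649).
So ∂z/∂x = −n_x/n_z = −0.32920 and ∂z/∂y = −n_y/n_z = 0.13207.
Intercept c from Hole 101: 452 + 131.02 − 54.41 = 528.61.
At (266, 528): z = −87.6 + 69.7 + 528.61 = 510.8 m.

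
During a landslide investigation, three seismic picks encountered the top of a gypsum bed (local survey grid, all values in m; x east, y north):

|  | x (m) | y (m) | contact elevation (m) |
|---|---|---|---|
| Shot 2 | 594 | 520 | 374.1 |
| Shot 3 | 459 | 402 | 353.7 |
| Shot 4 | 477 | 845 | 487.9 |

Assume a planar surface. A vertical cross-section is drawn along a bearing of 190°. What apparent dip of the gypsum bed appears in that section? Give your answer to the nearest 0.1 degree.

15.8°

Let the plane be z = a·x + b·y + c.
Shot 3−Shot 2: −135a − 118b = −20.4;  Shot 4−Shot 2: −117a + 325b = 113.8.
Solving gives a = −0.11786, b = 0.30772.
Unit vector along 190° is (sin 190°, cos 190°) = (-0.1736, -0.9848).
Slope in that direction = a·(-0.1736) + b·(-0.9848) = −0.28258.
Apparent dip = arctan|0.28258| = 15.8° (true dip is 18.2°, so apparent ≤ true as expected).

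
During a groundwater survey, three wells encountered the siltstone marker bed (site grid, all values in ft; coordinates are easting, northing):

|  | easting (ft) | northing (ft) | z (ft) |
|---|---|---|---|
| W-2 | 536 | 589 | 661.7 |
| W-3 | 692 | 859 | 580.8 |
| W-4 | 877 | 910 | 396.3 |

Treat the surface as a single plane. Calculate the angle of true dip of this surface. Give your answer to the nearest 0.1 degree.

48.7°

Two edge vectors: W-2→W-3 = (156, 270, -80.9), W-2→W-4 = (341, 321, -265.4).
Normal n = (W-2→W-3) × (W-2→W-4) = (-45689.1, 13815.5, -41994).
So ∂z/∂easting = −n_x/n_z = −1.08799 and ∂z/∂northing = −n_y/n_z = 0.32899.
Gradient magnitude |∇z| = √(a² + b²) = √(1.18372 + 0.10823) = 1.13664.
True dip = arctan(1.13664) = 48.7°, dipping toward ESE (azimuth ≈ 107°).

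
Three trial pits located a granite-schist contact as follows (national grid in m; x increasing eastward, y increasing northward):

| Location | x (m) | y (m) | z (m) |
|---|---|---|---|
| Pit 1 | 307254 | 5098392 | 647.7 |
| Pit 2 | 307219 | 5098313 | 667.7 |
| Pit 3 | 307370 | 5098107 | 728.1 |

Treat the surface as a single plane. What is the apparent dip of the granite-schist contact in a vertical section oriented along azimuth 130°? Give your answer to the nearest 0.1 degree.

Let the plane be z = a·x + b·y + c.
Pit 2−Pit 1: −35a − 79b = 20;  Pit 3−Pit 1: 116a − 285b = 80.4.
Solving gives a = 0.03405, b = −0.26825.
Unit vector along 130° is (sin 130°, cos 130°) = (0.7660, -0.6428).
Slope in that direction = a·(0.7660) + b·(-0.6428) = 0.19851.
Apparent dip = arctan|0.19851| = 11.2° (true dip is 15.1°, so apparent ≤ true as expected).

11.2°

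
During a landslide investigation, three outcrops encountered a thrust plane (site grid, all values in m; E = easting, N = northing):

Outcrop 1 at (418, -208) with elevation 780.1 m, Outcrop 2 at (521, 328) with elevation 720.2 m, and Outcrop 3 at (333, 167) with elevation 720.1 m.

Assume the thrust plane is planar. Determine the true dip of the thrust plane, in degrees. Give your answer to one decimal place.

10.0°

Two edge vectors: Outcrop 1→Outcrop 2 = (103, 536, -59.9), Outcrop 1→Outcrop 3 = (-85, 375, -60).
Normal n = (Outcrop 1→Outcrop 2) × (Outcrop 1→Outcrop 3) = (-9697.5, 11271.5, 84185).
So ∂z/∂E = −n_x/n_z = 0.11519 and ∂z/∂N = −n_y/n_z = −0.13389.
Gradient magnitude |∇z| = √(a² + b²) = √(0.01327 + 0.01793) = 0.17662.
True dip = arctan(0.17662) = 10.0°, dipping toward NW (azimuth ≈ 319°).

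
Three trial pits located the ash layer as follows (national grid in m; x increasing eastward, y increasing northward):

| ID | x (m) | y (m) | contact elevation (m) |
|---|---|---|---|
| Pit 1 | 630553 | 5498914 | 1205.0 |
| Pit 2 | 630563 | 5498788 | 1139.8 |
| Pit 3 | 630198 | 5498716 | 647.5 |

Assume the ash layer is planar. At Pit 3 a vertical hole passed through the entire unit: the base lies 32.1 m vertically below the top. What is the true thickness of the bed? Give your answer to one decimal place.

Two edge vectors: Pit 1→Pit 2 = (10, -126, -65.2), Pit 1→Pit 3 = (-355, -198, -557.5).
Normal n = (Pit 1→Pit 2) × (Pit 1→Pit 3) = (57335.4, 28721, -46710).
So ∂z/∂x = −n_x/n_z = 1.22748 and ∂z/∂y = −n_y/n_z = 0.61488.
|∇z| = √(a²+b²) = 1.37287, so dip δ = arctan(1.37287) = 53.93°.
True thickness = vertical thickness × cos δ = 32.1 × cos 53.93° = 18.9 m.

18.9 m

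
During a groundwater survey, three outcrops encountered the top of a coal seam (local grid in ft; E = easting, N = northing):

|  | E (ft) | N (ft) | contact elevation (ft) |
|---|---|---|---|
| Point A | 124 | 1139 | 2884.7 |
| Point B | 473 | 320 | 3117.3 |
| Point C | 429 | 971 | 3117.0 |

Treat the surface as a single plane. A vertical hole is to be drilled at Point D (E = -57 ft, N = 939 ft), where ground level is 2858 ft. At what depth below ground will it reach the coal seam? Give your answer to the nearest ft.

Let the plane be z = a·E + b·N + c.
Point B−Point A: 349a − 819b = 232.6;  Point C−Point A: 305a − 168b = 232.3.
Solving gives a = 0.79083, b = 0.05299.
Then c = 2884.7 − a·124 − b·1139 = 2726.28.
At (-57, 939): z_contact = −45.1 + 49.8 + 2726.28 = 2731.0 ft.
Depth below ground = 2858 − 2731.0 = 127 ft.

127 ft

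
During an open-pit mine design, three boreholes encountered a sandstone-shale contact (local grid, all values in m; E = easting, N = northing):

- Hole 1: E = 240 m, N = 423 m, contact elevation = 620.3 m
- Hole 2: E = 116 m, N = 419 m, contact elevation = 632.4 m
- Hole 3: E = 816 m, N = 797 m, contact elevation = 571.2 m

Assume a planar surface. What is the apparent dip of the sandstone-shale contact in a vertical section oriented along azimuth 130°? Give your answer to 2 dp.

Two edge vectors: Hole 1→Hole 2 = (-124, -4, 12.1), Hole 1→Hole 3 = (576, 374, -49.1).
Normal n = (Hole 1→Hole 2) × (Hole 1→Hole 3) = (-4329, 881.2, -44072).
So ∂z/∂E = −n_x/n_z = −0.09823 and ∂z/∂N = −n_y/n_z = 0.01999.
Unit vector along 130° is (sin 130°, cos 130°) = (0.7660, -0.6428).
Slope in that direction = a·(0.7660) + b·(-0.6428) = −0.08810.
Apparent dip = arctan|0.08810| = 5.03° (true dip is 5.7°, so apparent ≤ true as expected).

5.03°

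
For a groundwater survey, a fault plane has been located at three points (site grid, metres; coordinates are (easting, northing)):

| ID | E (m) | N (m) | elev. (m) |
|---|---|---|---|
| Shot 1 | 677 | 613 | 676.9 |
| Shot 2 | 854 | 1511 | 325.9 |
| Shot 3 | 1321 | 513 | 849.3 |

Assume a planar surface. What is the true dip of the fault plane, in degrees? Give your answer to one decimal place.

Two edge vectors: Shot 1→Shot 2 = (177, 898, -351), Shot 1→Shot 3 = (644, -100, 172.4).
Normal n = (Shot 1→Shot 2) × (Shot 1→Shot 3) = (119715.2, -256558.8, -596012).
So ∂z/∂E = −n_x/n_z = 0.20086 and ∂z/∂N = −n_y/n_z = −0.43046.
Gradient magnitude |∇z| = √(a² + b²) = √(0.04034 + 0.18530) = 0.47502.
True dip = arctan(0.47502) = 25.4°, dipping toward NNW (azimuth ≈ 335°).

25.4°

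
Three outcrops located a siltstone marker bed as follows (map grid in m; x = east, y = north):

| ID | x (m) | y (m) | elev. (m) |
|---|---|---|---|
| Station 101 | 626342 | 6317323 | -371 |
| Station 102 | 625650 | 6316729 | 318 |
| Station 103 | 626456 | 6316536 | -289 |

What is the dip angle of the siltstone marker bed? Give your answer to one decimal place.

Let the plane be z = a·x + b·y + c.
Station 102−Station 101: −692a − 594b = 689;  Station 103−Station 101: 114a − 787b = 82.
Solving gives a = −0.80601, b = −0.22095.
Gradient magnitude |∇z| = √(a² + b²) = √(0.64965 + 0.04882) = 0.83574.
True dip = arctan(0.83574) = 39.9°, dipping toward ENE (azimuth ≈ 075°).

39.9°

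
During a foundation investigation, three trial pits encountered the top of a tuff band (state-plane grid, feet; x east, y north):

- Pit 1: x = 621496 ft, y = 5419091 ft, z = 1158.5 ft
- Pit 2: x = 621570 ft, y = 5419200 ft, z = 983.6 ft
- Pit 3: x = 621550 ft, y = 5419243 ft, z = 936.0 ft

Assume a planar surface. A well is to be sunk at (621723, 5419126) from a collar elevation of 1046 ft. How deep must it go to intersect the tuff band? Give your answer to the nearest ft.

32 ft

Two edge vectors: Pit 1→Pit 2 = (74, 109, -174.9), Pit 1→Pit 3 = (54, 152, -222.5).
Normal n = (Pit 1→Pit 2) × (Pit 1→Pit 3) = (2332.3, 7020.4, 5362).
So ∂z/∂x = −n_x/n_z = −0.43496830 and ∂z/∂y = −n_y/n_z = −1.30928758.
Intercept c from Pit 1: 1158.5 + 270331.06 + 7095148.54 = 7366638.09.
At (621723, 5419126): z_contact = −270429.8 − 7095194.4 + 7366638.09 = 1013.9 ft.
Depth below ground = 1046 − 1013.9 = 32 ft.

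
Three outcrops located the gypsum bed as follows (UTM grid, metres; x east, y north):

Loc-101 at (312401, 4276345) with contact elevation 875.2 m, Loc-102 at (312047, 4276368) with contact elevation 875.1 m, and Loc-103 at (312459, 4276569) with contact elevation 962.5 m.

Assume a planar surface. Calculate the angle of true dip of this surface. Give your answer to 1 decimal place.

Let the plane be z = a·x + b·y + c.
Loc-102−Loc-101: −354a + 23b = −0.1;  Loc-103−Loc-101: 58a + 224b = 87.3.
Solving gives a = 0.02518, b = 0.38321.
Gradient magnitude |∇z| = √(a² + b²) = √(0.00063 + 0.14685) = 0.38404.
True dip = arctan(0.38404) = 21.0°, dipping toward S (azimuth ≈ 184°).

21.0°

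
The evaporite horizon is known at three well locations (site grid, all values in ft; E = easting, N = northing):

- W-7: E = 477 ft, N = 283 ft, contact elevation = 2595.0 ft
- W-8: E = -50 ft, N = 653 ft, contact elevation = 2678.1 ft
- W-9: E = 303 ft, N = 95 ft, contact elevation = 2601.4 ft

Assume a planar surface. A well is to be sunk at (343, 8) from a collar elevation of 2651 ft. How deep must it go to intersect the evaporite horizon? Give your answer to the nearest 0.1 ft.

Two edge vectors: W-7→W-8 = (-527, 370, 83.1), W-7→W-9 = (-174, -188, 6.4).
Normal n = (W-7→W-8) × (W-7→W-9) = (17990.8, -11086.6, 163456).
So ∂z/∂E = −n_x/n_z = −0.11007 and ∂z/∂N = −n_y/n_z = 0.06783.
Intercept c from W-7: 2595 + 52.50 − 19.19 = 2628.31.
At (343, 8): z_contact = −37.75 + 0.54 + 2628.31 = 2591.10 ft.
Depth below ground = 2651 − 2591.10 = 59.9 ft.

59.9 ft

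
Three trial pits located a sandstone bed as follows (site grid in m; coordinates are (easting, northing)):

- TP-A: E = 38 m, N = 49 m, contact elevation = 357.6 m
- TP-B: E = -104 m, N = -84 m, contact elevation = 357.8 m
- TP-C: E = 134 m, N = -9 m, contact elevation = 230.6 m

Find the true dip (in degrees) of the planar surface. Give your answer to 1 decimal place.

Let the plane be z = a·E + b·N + c.
TP-B−TP-A: −142a − 133b = 0.2;  TP-C−TP-A: 96a − 58b = −127.
Solving gives a = −0.80473, b = 0.85768.
Gradient magnitude |∇z| = √(a² + b²) = √(0.64759 + 0.73562) = 1.17610.
True dip = arctan(1.17610) = 49.6°, dipping toward SE (azimuth ≈ 137°).

49.6°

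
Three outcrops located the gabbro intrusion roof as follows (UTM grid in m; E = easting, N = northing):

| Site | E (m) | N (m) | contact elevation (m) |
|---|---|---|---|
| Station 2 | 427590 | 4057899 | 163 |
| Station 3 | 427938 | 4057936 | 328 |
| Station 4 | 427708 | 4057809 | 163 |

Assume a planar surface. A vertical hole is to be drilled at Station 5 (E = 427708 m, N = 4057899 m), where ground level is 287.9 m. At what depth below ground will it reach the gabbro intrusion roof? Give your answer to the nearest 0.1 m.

Let the plane be z = a·E + b·N + c.
Station 3−Station 2: 348a + 37b = 165;  Station 4−Station 2: 118a − 90b = 0.
Solving gives a = 0.416129575, b = 0.545592109.
Then c = 163 − a·427590 − b·4057899 = −2391727.52.
At (427708, 4057899): z_contact = 177981.95 + 2213957.67 − 2391727.52 = 212.10 m.
Depth below ground = 287.9 − 212.10 = 75.8 m.

75.8 m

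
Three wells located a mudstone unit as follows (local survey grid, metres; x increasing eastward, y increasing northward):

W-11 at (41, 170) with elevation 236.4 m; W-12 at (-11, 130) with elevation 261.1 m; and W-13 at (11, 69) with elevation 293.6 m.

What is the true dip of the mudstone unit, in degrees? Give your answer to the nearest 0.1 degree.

29.0°

Two edge vectors: W-11→W-12 = (-52, -40, 24.7), W-11→W-13 = (-30, -101, 57.2).
Normal n = (W-11→W-12) × (W-11→W-13) = (206.7, 2233.4, 4052).
So ∂z/∂x = −n_x/n_z = −0.05101 and ∂z/∂y = −n_y/n_z = −0.55118.
Gradient magnitude |∇z| = √(a² + b²) = √(0.00260 + 0.30380) = 0.55354.
True dip = arctan(0.55354) = 29.0°, dipping toward N (azimuth ≈ 005°).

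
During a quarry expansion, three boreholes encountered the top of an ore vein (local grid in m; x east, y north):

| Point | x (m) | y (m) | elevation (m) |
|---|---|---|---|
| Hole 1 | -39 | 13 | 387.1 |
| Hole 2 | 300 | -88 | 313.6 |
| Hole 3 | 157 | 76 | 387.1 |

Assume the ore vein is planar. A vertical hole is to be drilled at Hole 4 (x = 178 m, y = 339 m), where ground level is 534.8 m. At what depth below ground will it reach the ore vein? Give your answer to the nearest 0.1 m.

Let the plane be z = a·x + b·y + c.
Hole 2−Hole 1: 339a − 101b = −73.5;  Hole 3−Hole 1: 196a + 63b = 0.
Solving gives a = −0.11252, b = 0.35006.
Then c = 387.1 − a·-39 − b·13 = 378.16.
At (178, 339): z_contact = −20.03 + 118.67 + 378.16 = 476.80 m.
Depth below ground = 534.8 − 476.80 = 58.0 m.

58.0 m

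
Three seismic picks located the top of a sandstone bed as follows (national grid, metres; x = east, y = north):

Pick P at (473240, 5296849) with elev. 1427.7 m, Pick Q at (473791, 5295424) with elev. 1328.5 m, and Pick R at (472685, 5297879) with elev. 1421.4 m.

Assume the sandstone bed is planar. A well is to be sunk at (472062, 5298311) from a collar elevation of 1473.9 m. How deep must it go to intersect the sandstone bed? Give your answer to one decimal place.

Let the plane be z = a·x + b·y + c.
Pick Q−Pick P: 551a − 1425b = −99.2;  Pick R−Pick P: −555a + 1030b = −6.3.
Solving gives a = 0.497676241, b = 0.262048848.
Then c = 1427.7 − a·473240 − b·5296849 = −1622125.78.
At (472062, 5298311): z_contact = 234934.04 + 1388416.29 − 1622125.78 = 1224.55 m.
Depth below ground = 1473.9 − 1224.55 = 249.3 m.

249.3 m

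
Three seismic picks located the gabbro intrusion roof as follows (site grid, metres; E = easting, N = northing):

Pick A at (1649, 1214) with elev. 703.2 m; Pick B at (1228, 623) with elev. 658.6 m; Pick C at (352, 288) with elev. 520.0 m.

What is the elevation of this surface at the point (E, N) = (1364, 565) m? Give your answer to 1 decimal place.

Let the plane be z = a·E + b·N + c.
Pick B−Pick A: −421a − 591b = −44.6;  Pick C−Pick A: −1297a − 926b = −183.2.
Solving gives a = 0.177794, b = −0.051187.
Then c = 703.2 − a·1649 − b·1214 = 472.16.
At (1364, 565): z = 242.5 − 28.9 + 472.16 = 685.7 m.

685.7 m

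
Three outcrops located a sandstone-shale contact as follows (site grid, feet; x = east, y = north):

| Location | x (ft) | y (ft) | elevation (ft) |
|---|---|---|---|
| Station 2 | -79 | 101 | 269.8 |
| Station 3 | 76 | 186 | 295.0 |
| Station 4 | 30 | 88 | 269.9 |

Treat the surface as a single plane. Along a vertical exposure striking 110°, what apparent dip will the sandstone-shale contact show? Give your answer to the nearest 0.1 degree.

3.1°

Let the plane be z = a·x + b·y + c.
Station 3−Station 2: 155a + 85b = 25.2;  Station 4−Station 2: 109a − 13b = 0.1.
Solving gives a = 0.02980, b = 0.24214.
Unit vector along 110° is (sin 110°, cos 110°) = (0.9397, -0.3420).
Slope in that direction = a·(0.9397) + b·(-0.3420) = −0.05482.
Apparent dip = arctan|0.05482| = 3.1° (true dip is 13.7°, so apparent ≤ true as expected).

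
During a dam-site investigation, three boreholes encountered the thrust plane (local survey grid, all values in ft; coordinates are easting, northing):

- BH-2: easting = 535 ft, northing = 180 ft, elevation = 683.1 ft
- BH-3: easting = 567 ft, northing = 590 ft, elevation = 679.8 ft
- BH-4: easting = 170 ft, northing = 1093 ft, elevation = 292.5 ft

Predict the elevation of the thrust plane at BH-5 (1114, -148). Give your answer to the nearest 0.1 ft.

1216.9 ft

Let the plane be z = a·easting + b·northing + c.
BH-3−BH-2: 32a + 410b = −3.3;  BH-4−BH-2: −365a + 913b = −390.6.
Solving gives a = 0.878496, b = −0.076614.
Then c = 683.1 − a·535 − b·180 = 226.90.
At (1114, -148): z = 978.6 + 11.3 + 226.90 = 1216.9 ft.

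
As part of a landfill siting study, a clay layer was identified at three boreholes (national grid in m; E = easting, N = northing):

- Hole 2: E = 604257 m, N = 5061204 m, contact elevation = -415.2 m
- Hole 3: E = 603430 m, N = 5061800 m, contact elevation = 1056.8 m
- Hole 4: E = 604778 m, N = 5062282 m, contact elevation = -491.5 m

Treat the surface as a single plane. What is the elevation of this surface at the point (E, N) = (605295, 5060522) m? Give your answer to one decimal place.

-2224.1 m

Two edge vectors: Hole 2→Hole 3 = (-827, 596, 1472), Hole 2→Hole 4 = (521, 1078, -76.3).
Normal n = (Hole 2→Hole 3) × (Hole 2→Hole 4) = (-1632290.8, 703811.9, -1202022).
So ∂z/∂E = −n_x/n_z = −1.357954181 and ∂z/∂N = −n_y/n_z = 0.585523310.
Intercept c from Hole 2: -415.2 + 820553.32 − 2963452.92 = −2143314.80.
At (605295, 5060522): z = −821962.9 + 2963053.6 − 2143314.80 = -2224.1 m.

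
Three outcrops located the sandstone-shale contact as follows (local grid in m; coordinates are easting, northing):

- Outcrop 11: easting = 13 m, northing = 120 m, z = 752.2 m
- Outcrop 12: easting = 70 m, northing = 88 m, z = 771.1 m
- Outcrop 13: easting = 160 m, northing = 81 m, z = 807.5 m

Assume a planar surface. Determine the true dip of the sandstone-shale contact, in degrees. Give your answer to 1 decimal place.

Two edge vectors: Outcrop 11→Outcrop 12 = (57, -32, 18.9), Outcrop 11→Outcrop 13 = (147, -39, 55.3).
Normal n = (Outcrop 11→Outcrop 12) × (Outcrop 11→Outcrop 13) = (-1032.5, -373.8, 2481).
So ∂z/∂easting = −n_x/n_z = 0.41616 and ∂z/∂northing = −n_y/n_z = 0.15067.
Gradient magnitude |∇z| = √(a² + b²) = √(0.17319 + 0.02270) = 0.44260.
True dip = arctan(0.44260) = 23.9°, dipping toward WSW (azimuth ≈ 250°).

23.9°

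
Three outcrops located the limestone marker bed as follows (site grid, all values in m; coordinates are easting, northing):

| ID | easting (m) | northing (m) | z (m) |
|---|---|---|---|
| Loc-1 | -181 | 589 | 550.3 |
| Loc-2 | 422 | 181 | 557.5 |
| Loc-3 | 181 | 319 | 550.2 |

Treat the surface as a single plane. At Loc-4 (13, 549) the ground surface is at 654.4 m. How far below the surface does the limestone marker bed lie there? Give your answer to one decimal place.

85.7 m

Two edge vectors: Loc-1→Loc-2 = (603, -408, 7.2), Loc-1→Loc-3 = (362, -270, -0.1).
Normal n = (Loc-1→Loc-2) × (Loc-1→Loc-3) = (1984.8, 2666.7, -15114).
So ∂z/∂easting = −n_x/n_z = 0.13132 and ∂z/∂northing = −n_y/n_z = 0.17644.
Intercept c from Loc-1: 550.3 + 23.77 − 103.92 = 470.15.
At (13, 549): z_contact = 1.71 + 96.87 + 470.15 = 568.72 m.
Depth below ground = 654.4 − 568.72 = 85.7 m.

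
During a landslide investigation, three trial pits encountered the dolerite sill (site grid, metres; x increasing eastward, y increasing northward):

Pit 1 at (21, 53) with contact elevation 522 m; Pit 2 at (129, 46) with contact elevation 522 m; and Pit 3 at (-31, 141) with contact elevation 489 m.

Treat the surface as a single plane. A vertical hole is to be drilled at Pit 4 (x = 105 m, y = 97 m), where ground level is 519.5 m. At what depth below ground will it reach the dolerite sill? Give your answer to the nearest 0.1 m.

Let the plane be z = a·x + b·y + c.
Pit 2−Pit 1: 108a − 7b = 0;  Pit 3−Pit 1: −52a + 88b = −33.
Solving gives a = −0.02527, b = −0.38993.
Then c = 522 − a·21 − b·53 = 543.20.
At (105, 97): z_contact = −2.65 − 37.82 + 543.20 = 502.72 m.
Depth below ground = 519.5 − 502.72 = 16.8 m.

16.8 m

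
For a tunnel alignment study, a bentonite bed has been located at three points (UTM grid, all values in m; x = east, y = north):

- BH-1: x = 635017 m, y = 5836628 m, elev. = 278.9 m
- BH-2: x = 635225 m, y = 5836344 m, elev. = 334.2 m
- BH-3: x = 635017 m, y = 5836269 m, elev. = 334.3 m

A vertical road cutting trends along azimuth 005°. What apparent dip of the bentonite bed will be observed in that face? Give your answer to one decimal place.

Let the plane be z = a·x + b·y + c.
BH-2−BH-1: 208a − 284b = 55.3;  BH-3−BH-1: 0a − 359b = 55.4.
Solving gives a = 0.05516, b = −0.15432.
Unit vector along 005° is (sin 5°, cos 5°) = (0.0872, 0.9962).
Slope in that direction = a·(0.0872) + b·(0.9962) = −0.14892.
Apparent dip = arctan|0.14892| = 8.5° (true dip is 9.3°, so apparent ≤ true as expected).

8.5°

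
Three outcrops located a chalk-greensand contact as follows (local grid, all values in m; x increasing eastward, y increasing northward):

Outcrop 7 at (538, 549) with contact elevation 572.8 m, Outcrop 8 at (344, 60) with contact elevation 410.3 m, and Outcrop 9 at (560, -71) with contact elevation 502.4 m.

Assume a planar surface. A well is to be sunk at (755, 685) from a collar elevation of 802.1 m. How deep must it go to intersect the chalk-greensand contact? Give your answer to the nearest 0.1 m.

101.6 m

Let the plane be z = a·x + b·y + c.
Outcrop 8−Outcrop 7: −194a − 489b = −162.5;  Outcrop 9−Outcrop 7: 22a − 620b = −70.4.
Solving gives a = 0.50615, b = 0.13151.
Then c = 572.8 − a·538 − b·549 = 228.30.
At (755, 685): z_contact = 382.14 + 90.08 + 228.30 = 700.52 m.
Depth below ground = 802.1 − 700.52 = 101.6 m.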